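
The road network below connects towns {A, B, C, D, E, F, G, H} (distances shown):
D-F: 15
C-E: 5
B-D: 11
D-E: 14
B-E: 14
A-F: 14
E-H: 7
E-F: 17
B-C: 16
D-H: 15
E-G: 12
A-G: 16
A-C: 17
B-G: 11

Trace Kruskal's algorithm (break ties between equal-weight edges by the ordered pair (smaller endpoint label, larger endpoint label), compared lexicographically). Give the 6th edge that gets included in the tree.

A-F

Kruskal: consider edges lightest-first.
C-E (5): add — endpoints in different components.
E-H (7): add — endpoints in different components.
B-D (11): add — endpoints in different components.
B-G (11): add — endpoints in different components.
E-G (12): add — endpoints in different components.
A-F (14): add — endpoints in different components.
B-E (14): skip — B and E already connected.
D-E (14): skip — D and E already connected.
D-F (15): add — endpoints in different components.
The 6th edge added is A-F.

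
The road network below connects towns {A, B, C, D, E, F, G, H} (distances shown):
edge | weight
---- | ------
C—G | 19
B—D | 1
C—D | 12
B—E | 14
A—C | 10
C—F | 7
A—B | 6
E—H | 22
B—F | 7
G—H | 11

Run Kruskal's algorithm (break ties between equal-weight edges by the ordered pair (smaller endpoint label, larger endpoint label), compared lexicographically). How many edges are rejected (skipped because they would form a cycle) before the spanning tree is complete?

Sort edges by weight, then run Kruskal:
B—D (1): add — endpoints in different components.
A—B (6): add — endpoints in different components.
B—F (7): add — endpoints in different components.
C—F (7): add — endpoints in different components.
A—C (10): skip — A and C already connected.
G—H (11): add — endpoints in different components.
C—D (12): skip — C and D already connected.
B—E (14): add — endpoints in different components.
C—G (19): add — endpoints in different components.
Edges rejected before the tree was complete: 2.

2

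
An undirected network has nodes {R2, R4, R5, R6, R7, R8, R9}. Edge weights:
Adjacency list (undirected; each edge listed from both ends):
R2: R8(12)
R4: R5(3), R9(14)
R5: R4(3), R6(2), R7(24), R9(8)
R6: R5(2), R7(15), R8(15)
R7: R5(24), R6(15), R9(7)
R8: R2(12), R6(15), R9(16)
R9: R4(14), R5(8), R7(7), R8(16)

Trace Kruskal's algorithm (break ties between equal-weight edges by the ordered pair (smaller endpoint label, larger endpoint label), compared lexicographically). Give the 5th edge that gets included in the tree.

R2-R8

Kruskal: consider edges lightest-first.
R5—R6 (2): add — endpoints in different components.
R4—R5 (3): add — endpoints in different components.
R7—R9 (7): add — endpoints in different components.
R5—R9 (8): add — endpoints in different components.
R2—R8 (12): add — endpoints in different components.
R4—R9 (14): skip — R4 and R9 already connected.
R6—R7 (15): skip — R6 and R7 already connected.
R6—R8 (15): add — endpoints in different components.
The 5th edge added is R2—R8.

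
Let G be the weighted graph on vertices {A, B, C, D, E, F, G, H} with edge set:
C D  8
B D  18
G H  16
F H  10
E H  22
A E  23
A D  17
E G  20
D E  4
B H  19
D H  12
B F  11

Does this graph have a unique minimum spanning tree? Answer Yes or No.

Yes

Sort edges by weight, then run Kruskal:
D E (4): add — endpoints in different components.
C D (8): add — endpoints in different components.
F H (10): add — endpoints in different components.
B F (11): add — endpoints in different components.
D H (12): add — endpoints in different components.
G H (16): add — endpoints in different components.
A D (17): add — endpoints in different components.
Every non-tree edge has weight strictly greater than the heaviest edge on the tree path between its endpoints, so the MST is unique.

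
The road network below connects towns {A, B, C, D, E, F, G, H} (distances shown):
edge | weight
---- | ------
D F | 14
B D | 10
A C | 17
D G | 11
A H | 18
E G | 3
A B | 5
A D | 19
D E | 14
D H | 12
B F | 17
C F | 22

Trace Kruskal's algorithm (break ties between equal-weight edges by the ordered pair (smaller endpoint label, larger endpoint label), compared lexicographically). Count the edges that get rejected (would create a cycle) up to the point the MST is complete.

Sort edges by weight, then run Kruskal:
E G (3): add — endpoints in different components.
A B (5): add — endpoints in different components.
B D (10): add — endpoints in different components.
D G (11): add — endpoints in different components.
D H (12): add — endpoints in different components.
D E (14): skip — D and E already connected.
D F (14): add — endpoints in different components.
A C (17): add — endpoints in different components.
Edges rejected before the tree was complete: 1.

1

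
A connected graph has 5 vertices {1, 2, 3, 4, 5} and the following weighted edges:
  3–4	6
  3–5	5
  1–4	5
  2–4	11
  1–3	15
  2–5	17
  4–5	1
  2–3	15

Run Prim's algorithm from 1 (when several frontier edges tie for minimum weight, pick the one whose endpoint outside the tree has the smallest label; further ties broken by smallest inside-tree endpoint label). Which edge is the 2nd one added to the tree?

Prim, starting at 1.
Step 1: frontier [1–4 5, 1–3 15] → take 1–4 (5); add 4.
Step 2: frontier [1–3 15, 4–5 1, 3–4 6, 2–4 11] → take 4–5 (1); add 5.
Step 3: frontier [1–3 15, 3–4 6, 2–4 11, 3–5 5, 2–5 17] → take 3–5 (5); add 3.
Step 4: frontier [2–3 15, 2–4 11, 2–5 17] → take 2–4 (11); add 2.
The 2nd edge added is 4–5.

4-5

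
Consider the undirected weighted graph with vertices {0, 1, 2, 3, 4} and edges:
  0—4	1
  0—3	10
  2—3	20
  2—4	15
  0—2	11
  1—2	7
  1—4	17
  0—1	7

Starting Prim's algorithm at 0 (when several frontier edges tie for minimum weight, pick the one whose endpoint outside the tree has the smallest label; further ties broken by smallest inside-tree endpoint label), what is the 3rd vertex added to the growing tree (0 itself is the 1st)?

Grow the tree from 0 using Prim:
Step 1: cheapest edge leaving the tree is 0—4 (1); add 4.
Step 2: cheapest edge leaving the tree is 0—1 (7); add 1.
Step 3: cheapest edge leaving the tree is 1—2 (7); add 2.
Step 4: cheapest edge leaving the tree is 0—3 (10); add 3.
Vertex order: 0, 4, 1, 2, 3. The 3rd vertex is 1.

1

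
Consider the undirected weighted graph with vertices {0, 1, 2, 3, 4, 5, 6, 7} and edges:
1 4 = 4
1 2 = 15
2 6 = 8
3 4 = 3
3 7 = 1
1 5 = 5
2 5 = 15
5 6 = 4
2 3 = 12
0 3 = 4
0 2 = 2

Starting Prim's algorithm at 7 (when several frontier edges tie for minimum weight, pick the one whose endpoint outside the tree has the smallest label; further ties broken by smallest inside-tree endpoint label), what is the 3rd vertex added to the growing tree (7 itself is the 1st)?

Grow the tree from 7 using Prim:
Step 1: cheapest edge leaving the tree is 3 7 (1); add 3.
Step 2: cheapest edge leaving the tree is 3 4 (3); add 4.
Step 3: cheapest edge leaving the tree is 0 3 (4); add 0.
Step 4: cheapest edge leaving the tree is 0 2 (2); add 2.
Step 5: cheapest edge leaving the tree is 1 4 (4); add 1.
Step 6: cheapest edge leaving the tree is 1 5 (5); add 5.
Step 7: cheapest edge leaving the tree is 5 6 (4); add 6.
Vertex order: 7, 3, 4, 0, 2, 1, 5, 6. The 3rd vertex is 4.

4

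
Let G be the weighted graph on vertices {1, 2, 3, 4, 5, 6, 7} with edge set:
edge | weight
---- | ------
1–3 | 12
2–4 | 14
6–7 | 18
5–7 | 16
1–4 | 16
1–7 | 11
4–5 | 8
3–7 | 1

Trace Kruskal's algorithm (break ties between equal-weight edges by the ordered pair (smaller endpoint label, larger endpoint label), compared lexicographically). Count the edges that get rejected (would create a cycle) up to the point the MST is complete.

Sort edges by weight, then run Kruskal:
3–7 (1): add. Components now {1} {2} {3,7} {4} {5} {6}
4–5 (8): add. Components now {1} {2} {3,7} {4,5} {6}
1–7 (11): add. Components now {1,3,7} {2} {4,5} {6}
1–3 (12): skip — 1 and 3 already connected.
2–4 (14): add. Components now {1,3,7} {2,4,5} {6}
1–4 (16): add. Components now {1,2,3,4,5,7} {6}
5–7 (16): skip — 5 and 7 already connected.
6–7 (18): add. Components now {1,2,3,4,5,6,7}
Edges rejected before the tree was complete: 2.

2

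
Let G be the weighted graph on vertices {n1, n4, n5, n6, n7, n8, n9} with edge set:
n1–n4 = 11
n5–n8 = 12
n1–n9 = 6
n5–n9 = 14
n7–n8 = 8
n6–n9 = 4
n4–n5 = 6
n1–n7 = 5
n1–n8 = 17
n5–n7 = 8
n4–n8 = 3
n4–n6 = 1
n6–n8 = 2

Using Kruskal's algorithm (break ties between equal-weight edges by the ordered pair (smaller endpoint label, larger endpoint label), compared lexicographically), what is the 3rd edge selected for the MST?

Kruskal's algorithm — process edges by increasing weight (ties by edge label):
n4–n6 (1): add — endpoints in different components.
n6–n8 (2): add — endpoints in different components.
n4–n8 (3): skip — n8 and n4 already connected.
n6–n9 (4): add — endpoints in different components.
n1–n7 (5): add — endpoints in different components.
n1–n9 (6): add — endpoints in different components.
n4–n5 (6): add — endpoints in different components.
The 3rd edge added is n6–n9.

n6-n9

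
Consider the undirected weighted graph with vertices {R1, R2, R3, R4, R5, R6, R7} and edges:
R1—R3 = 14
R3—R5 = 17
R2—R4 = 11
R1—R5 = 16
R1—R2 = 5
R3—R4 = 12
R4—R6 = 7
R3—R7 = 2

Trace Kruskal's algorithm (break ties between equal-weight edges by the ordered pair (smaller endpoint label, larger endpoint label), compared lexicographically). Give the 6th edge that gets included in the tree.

R1-R5

Kruskal's algorithm — process edges by increasing weight (ties by edge label):
R3—R7 (2): add. Components now {R1} {R3,R7} {R2} {R5} {R6} {R4}
R1—R2 (5): add. Components now {R1,R2} {R3,R7} {R5} {R6} {R4}
R4—R6 (7): add. Components now {R1,R2} {R3,R7} {R5} {R4,R6}
R2—R4 (11): add. Components now {R1,R2,R4,R6} {R3,R7} {R5}
R3—R4 (12): add. Components now {R1,R2,R3,R4,R6,R7} {R5}
R1—R3 (14): skip — R1 and R3 already connected.
R1—R5 (16): add. Components now {R1,R2,R3,R4,R5,R6,R7}
The 6th edge added is R1—R5.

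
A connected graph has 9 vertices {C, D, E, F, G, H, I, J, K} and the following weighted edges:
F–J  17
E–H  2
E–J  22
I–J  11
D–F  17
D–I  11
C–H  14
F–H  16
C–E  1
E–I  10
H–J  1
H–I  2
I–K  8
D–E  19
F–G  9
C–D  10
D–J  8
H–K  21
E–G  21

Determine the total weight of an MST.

Sort edges by weight, then run Kruskal:
C–E (1): add — endpoints in different components.
H–J (1): add — endpoints in different components.
E–H (2): add — endpoints in different components.
H–I (2): add — endpoints in different components.
D–J (8): add — endpoints in different components.
I–K (8): add — endpoints in different components.
F–G (9): add — endpoints in different components.
C–D (10): skip — C and D already connected.
E–I (10): skip — E and I already connected.
D–I (11): skip — D and I already connected.
I–J (11): skip — I and J already connected.
C–H (14): skip — C and H already connected.
F–H (16): add — endpoints in different components.
MST edges: C–E, H–J, E–H, H–I, D–J, I–K, F–G, F–H; total weight 1+1+2+2+8+8+9+16 = 47.

47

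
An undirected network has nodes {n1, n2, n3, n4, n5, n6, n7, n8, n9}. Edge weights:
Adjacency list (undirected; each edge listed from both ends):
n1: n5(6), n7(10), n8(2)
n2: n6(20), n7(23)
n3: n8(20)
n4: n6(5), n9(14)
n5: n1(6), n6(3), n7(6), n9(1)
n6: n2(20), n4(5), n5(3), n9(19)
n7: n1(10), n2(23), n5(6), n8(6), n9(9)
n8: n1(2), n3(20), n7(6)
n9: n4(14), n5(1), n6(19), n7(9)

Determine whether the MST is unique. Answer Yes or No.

Sort edges by weight, then run Kruskal:
n5-n9 (1): add — endpoints in different components.
n1-n8 (2): add — endpoints in different components.
n5-n6 (3): add — endpoints in different components.
n4-n6 (5): add — endpoints in different components.
n1-n5 (6): add — endpoints in different components.
n5-n7 (6): add — endpoints in different components.
n7-n8 (6): skip — n8 and n7 already connected.
n7-n9 (9): skip — n7 and n9 already connected.
n1-n7 (10): skip — n7 and n1 already connected.
n4-n9 (14): skip — n4 and n9 already connected.
n6-n9 (19): skip — n6 and n9 already connected.
n2-n6 (20): add — endpoints in different components.
n3-n8 (20): add — endpoints in different components.
Non-tree edge n7-n8 has weight 6, equal to the heaviest edge on its tree cycle — swapping gives another MST of the same weight. Not unique.

No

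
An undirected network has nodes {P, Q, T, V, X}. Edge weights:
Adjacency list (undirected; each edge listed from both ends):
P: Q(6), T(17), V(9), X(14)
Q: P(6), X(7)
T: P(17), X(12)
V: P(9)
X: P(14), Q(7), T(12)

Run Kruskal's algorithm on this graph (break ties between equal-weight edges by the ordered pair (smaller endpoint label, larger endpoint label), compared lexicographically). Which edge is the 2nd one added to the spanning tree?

Q-X

Sort edges by weight, then run Kruskal:
P-Q (6): add. Components now {V} {X} {P,Q} {T}
Q-X (7): add. Components now {V} {P,Q,X} {T}
P-V (9): add. Components now {P,Q,V,X} {T}
T-X (12): add. Components now {P,Q,T,V,X}
The 2nd edge added is Q-X.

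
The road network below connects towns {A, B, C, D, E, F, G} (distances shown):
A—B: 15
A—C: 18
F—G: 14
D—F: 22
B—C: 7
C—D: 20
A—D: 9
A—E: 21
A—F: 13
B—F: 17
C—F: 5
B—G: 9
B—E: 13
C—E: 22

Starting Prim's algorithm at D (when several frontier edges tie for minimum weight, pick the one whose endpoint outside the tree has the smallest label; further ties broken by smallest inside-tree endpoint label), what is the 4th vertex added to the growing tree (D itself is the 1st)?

C

Grow the tree from D using Prim:
Step 1: frontier [A—D 9, C—D 20, D—F 22] → take A—D (9); add A.
Step 2: frontier [A—F 13, A—B 15, A—C 18, A—E 21, C—D 20, D—F 22] → take A—F (13); add F.
Step 3: frontier [A—B 15, A—C 18, A—E 21, C—D 20, C—F 5, F—G 14, B—F 17] → take C—F (5); add C.
Step 4: frontier [A—B 15, A—E 21, B—C 7, C—E 22, F—G 14, B—F 17] → take B—C (7); add B.
Step 5: frontier [A—E 21, B—G 9, B—E 13, C—E 22, F—G 14] → take B—G (9); add G.
Step 6: frontier [A—E 21, B—E 13, C—E 22] → take B—E (13); add E.
Vertex order: D, A, F, C, B, G, E. The 4th vertex is C.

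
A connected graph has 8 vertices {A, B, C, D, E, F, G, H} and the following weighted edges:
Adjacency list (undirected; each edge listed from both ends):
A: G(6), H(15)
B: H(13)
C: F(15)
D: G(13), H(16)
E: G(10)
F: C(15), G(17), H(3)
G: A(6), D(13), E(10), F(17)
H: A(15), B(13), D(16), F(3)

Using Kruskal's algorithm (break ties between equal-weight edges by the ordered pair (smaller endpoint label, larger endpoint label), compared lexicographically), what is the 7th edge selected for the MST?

Kruskal's algorithm — process edges by increasing weight (ties by edge label):
F-H (3): add — endpoints in different components.
A-G (6): add — endpoints in different components.
E-G (10): add — endpoints in different components.
B-H (13): add — endpoints in different components.
D-G (13): add — endpoints in different components.
A-H (15): add — endpoints in different components.
C-F (15): add — endpoints in different components.
The 7th edge added is C-F.

C-F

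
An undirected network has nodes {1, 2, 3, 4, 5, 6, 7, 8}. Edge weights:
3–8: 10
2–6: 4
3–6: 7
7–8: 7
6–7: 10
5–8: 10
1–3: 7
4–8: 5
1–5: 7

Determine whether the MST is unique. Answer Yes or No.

Kruskal's algorithm — process edges by increasing weight (ties by edge label):
2–6 (4): add — endpoints in different components.
4–8 (5): add — endpoints in different components.
1–3 (7): add — endpoints in different components.
1–5 (7): add — endpoints in different components.
3–6 (7): add — endpoints in different components.
7–8 (7): add — endpoints in different components.
3–8 (10): add — endpoints in different components.
Non-tree edge 5–8 has weight 10, equal to the heaviest edge on its tree cycle — swapping gives another MST of the same weight. Not unique.

No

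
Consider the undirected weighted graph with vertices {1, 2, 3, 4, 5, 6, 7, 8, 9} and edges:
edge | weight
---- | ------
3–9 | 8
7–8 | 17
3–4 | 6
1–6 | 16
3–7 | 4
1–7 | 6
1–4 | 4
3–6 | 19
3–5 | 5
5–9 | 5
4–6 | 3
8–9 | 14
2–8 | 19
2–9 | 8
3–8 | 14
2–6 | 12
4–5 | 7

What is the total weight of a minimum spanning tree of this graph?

Grow the tree from 3 using Prim:
Step 1: cheapest edge leaving the tree is 3–7 (4); add 7.
Step 2: cheapest edge leaving the tree is 3–5 (5); add 5.
Step 3: cheapest edge leaving the tree is 5–9 (5); add 9.
Step 4: cheapest edge leaving the tree is 1–7 (6); add 1.
Step 5: cheapest edge leaving the tree is 1–4 (4); add 4.
Step 6: cheapest edge leaving the tree is 4–6 (3); add 6.
Step 7: cheapest edge leaving the tree is 2–9 (8); add 2.
Step 8: cheapest edge leaving the tree is 3–8 (14); add 8.
MST edges: 3–7, 3–5, 5–9, 1–7, 1–4, 4–6, 2–9, 3–8; total weight 4+5+5+6+4+3+8+14 = 49.

49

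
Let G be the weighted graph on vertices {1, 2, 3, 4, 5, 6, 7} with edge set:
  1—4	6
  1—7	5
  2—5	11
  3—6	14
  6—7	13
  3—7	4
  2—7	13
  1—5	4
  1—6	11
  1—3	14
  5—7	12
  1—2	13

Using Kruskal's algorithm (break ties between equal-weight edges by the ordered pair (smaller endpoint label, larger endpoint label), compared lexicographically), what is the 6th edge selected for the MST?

Kruskal's algorithm — process edges by increasing weight (ties by edge label):
1—5 (4): add — endpoints in different components.
3—7 (4): add — endpoints in different components.
1—7 (5): add — endpoints in different components.
1—4 (6): add — endpoints in different components.
1—6 (11): add — endpoints in different components.
2—5 (11): add — endpoints in different components.
The 6th edge added is 2—5.

2-5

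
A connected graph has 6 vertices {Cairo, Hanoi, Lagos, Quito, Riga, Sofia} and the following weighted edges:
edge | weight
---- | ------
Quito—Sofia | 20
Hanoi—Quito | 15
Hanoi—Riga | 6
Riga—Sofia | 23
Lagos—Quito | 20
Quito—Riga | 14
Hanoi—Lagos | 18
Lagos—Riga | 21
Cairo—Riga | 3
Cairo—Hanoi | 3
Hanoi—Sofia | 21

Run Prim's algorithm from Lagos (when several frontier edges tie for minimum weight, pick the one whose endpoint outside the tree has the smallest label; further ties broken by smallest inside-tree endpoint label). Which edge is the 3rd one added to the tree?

Prim's algorithm from Lagos:
Step 1: frontier [Hanoi—Lagos 18, Lagos—Quito 20, Lagos—Riga 21] → take Hanoi—Lagos (18); add Hanoi.
Step 2: frontier [Cairo—Hanoi 3, Hanoi—Riga 6, Hanoi—Quito 15, Hanoi—Sofia 21, Lagos—Quito 20, Lagos—Riga 21] → take Cairo—Hanoi (3); add Cairo.
Step 3: frontier [Cairo—Riga 3, Hanoi—Riga 6, Hanoi—Quito 15, Hanoi—Sofia 21, Lagos—Quito 20, Lagos—Riga 21] → take Cairo—Riga (3); add Riga.
Step 4: frontier [Hanoi—Quito 15, Hanoi—Sofia 21, Lagos—Quito 20, Quito—Riga 14, Riga—Sofia 23] → take Quito—Riga (14); add Quito.
Step 5: frontier [Hanoi—Sofia 21, Quito—Sofia 20, Riga—Sofia 23] → take Quito—Sofia (20); add Sofia.
The 3rd edge added is Cairo—Riga.

Cairo-Riga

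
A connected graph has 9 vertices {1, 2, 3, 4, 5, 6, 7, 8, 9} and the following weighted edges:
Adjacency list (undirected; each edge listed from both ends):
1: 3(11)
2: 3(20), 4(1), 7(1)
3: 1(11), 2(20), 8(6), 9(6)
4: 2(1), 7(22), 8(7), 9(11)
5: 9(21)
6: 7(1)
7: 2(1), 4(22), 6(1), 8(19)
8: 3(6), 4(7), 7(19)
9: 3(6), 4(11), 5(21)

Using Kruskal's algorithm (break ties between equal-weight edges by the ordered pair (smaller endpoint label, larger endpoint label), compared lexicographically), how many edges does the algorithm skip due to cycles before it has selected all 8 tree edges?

Kruskal: consider edges lightest-first.
2—4 (1): add — endpoints in different components.
2—7 (1): add — endpoints in different components.
6—7 (1): add — endpoints in different components.
3—8 (6): add — endpoints in different components.
3—9 (6): add — endpoints in different components.
4—8 (7): add — endpoints in different components.
1—3 (11): add — endpoints in different components.
4—9 (11): skip — 4 and 9 already connected.
7—8 (19): skip — 7 and 8 already connected.
2—3 (20): skip — 2 and 3 already connected.
5—9 (21): add — endpoints in different components.
Edges rejected before the tree was complete: 3.

3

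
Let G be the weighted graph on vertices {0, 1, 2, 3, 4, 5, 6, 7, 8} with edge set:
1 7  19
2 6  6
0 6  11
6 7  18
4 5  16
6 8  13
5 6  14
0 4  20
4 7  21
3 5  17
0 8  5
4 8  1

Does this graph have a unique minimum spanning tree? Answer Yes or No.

Yes

Kruskal's algorithm — process edges by increasing weight (ties by edge label):
4 8 (1): add — endpoints in different components.
0 8 (5): add — endpoints in different components.
2 6 (6): add — endpoints in different components.
0 6 (11): add — endpoints in different components.
6 8 (13): skip — 6 and 8 already connected.
5 6 (14): add — endpoints in different components.
4 5 (16): skip — 4 and 5 already connected.
3 5 (17): add — endpoints in different components.
6 7 (18): add — endpoints in different components.
1 7 (19): add — endpoints in different components.
Every non-tree edge has weight strictly greater than the heaviest edge on the tree path between its endpoints, so the MST is unique.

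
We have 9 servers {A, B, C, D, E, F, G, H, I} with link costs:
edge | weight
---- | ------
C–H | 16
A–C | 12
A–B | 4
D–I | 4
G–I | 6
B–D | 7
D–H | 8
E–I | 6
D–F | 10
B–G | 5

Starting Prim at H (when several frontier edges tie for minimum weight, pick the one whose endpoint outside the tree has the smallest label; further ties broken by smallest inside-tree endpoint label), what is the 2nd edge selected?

D-I

Prim's algorithm from H:
Step 1: frontier [D–H 8, C–H 16] → take D–H (8); add D.
Step 2: frontier [D–I 4, B–D 7, D–F 10, C–H 16] → take D–I (4); add I.
Step 3: frontier [B–D 7, D–F 10, C–H 16, E–I 6, G–I 6] → take E–I (6); add E.
Step 4: frontier [B–D 7, D–F 10, C–H 16, G–I 6] → take G–I (6); add G.
Step 5: frontier [B–D 7, D–F 10, B–G 5, C–H 16] → take B–G (5); add B.
Step 6: frontier [A–B 4, D–F 10, C–H 16] → take A–B (4); add A.
Step 7: frontier [A–C 12, D–F 10, C–H 16] → take D–F (10); add F.
Step 8: frontier [A–C 12, C–H 16] → take A–C (12); add C.
The 2nd edge added is D–I.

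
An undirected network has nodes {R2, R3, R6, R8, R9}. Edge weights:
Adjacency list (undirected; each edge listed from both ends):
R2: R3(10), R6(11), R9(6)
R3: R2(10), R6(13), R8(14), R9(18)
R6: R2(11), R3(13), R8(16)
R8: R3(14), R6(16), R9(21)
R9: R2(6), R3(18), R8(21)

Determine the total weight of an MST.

41

Grow the tree from R9 using Prim:
Step 1: frontier [R2 R9 6, R3 R9 18, R8 R9 21] → take R2 R9 (6); add R2.
Step 2: frontier [R2 R3 10, R2 R6 11, R3 R9 18, R8 R9 21] → take R2 R3 (10); add R3.
Step 3: frontier [R2 R6 11, R3 R6 13, R3 R8 14, R8 R9 21] → take R2 R6 (11); add R6.
Step 4: frontier [R3 R8 14, R6 R8 16, R8 R9 21] → take R3 R8 (14); add R8.
MST edges: R2 R9, R2 R3, R2 R6, R3 R8; total weight 6+10+11+14 = 41.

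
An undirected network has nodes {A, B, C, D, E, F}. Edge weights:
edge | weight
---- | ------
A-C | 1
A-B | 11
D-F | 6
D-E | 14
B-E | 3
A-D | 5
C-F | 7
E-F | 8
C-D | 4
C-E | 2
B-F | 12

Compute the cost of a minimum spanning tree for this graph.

16

Prim, starting at B.
Step 1: frontier [B-E 3, A-B 11, B-F 12] → take B-E (3); add E.
Step 2: frontier [A-B 11, B-F 12, C-E 2, E-F 8, D-E 14] → take C-E (2); add C.
Step 3: frontier [A-B 11, B-F 12, A-C 1, C-D 4, C-F 7, E-F 8, D-E 14] → take A-C (1); add A.
Step 4: frontier [A-D 5, B-F 12, C-D 4, C-F 7, E-F 8, D-E 14] → take C-D (4); add D.
Step 5: frontier [B-F 12, C-F 7, D-F 6, E-F 8] → take D-F (6); add F.
MST edges: B-E, C-E, A-C, C-D, D-F; total weight 3+2+1+4+6 = 16.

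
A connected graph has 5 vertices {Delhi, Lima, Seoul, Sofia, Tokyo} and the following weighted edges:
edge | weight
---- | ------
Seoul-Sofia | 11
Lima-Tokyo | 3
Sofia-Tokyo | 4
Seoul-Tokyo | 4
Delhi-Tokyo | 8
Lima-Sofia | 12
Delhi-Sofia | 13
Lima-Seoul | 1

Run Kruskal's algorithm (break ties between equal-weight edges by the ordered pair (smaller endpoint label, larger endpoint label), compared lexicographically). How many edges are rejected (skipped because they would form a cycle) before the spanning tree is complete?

1

Kruskal's algorithm — process edges by increasing weight (ties by edge label):
Lima-Seoul (1): add. Components now {Tokyo} {Delhi} {Lima,Seoul} {Sofia}
Lima-Tokyo (3): add. Components now {Lima,Seoul,Tokyo} {Delhi} {Sofia}
Seoul-Tokyo (4): skip — Tokyo and Seoul already connected.
Sofia-Tokyo (4): add. Components now {Lima,Seoul,Sofia,Tokyo} {Delhi}
Delhi-Tokyo (8): add. Components now {Delhi,Lima,Seoul,Sofia,Tokyo}
Edges rejected before the tree was complete: 1.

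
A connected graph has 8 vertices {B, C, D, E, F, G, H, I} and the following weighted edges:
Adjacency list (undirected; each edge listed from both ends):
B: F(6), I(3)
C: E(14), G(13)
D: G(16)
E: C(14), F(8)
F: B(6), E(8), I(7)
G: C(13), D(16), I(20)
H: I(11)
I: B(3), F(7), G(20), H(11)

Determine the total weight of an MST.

Kruskal's algorithm — process edges by increasing weight (ties by edge label):
B—I (3): add — endpoints in different components.
B—F (6): add — endpoints in different components.
F—I (7): skip — F and I already connected.
E—F (8): add — endpoints in different components.
H—I (11): add — endpoints in different components.
C—G (13): add — endpoints in different components.
C—E (14): add — endpoints in different components.
D—G (16): add — endpoints in different components.
MST edges: B—I, B—F, E—F, H—I, C—G, C—E, D—G; total weight 3+6+8+11+13+14+16 = 71.

71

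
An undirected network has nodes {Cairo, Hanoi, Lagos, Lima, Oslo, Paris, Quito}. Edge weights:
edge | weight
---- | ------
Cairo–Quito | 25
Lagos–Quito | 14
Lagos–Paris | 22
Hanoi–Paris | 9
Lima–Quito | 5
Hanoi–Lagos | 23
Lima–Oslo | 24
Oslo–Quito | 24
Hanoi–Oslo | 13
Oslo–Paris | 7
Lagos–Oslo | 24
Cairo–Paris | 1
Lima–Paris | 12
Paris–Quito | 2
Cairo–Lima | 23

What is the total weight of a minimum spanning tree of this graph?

Grow the tree from Paris using Prim:
Step 1: cheapest edge leaving the tree is Cairo–Paris (1); add Cairo.
Step 2: cheapest edge leaving the tree is Paris–Quito (2); add Quito.
Step 3: cheapest edge leaving the tree is Lima–Quito (5); add Lima.
Step 4: cheapest edge leaving the tree is Oslo–Paris (7); add Oslo.
Step 5: cheapest edge leaving the tree is Hanoi–Paris (9); add Hanoi.
Step 6: cheapest edge leaving the tree is Lagos–Quito (14); add Lagos.
MST edges: Cairo–Paris, Paris–Quito, Lima–Quito, Oslo–Paris, Hanoi–Paris, Lagos–Quito; total weight 1+2+5+7+9+14 = 38.

38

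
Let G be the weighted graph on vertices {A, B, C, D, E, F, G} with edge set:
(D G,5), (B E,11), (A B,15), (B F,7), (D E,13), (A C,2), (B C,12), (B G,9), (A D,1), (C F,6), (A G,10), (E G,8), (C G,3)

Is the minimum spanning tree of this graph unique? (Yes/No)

Yes

Kruskal's algorithm — process edges by increasing weight (ties by edge label):
A D (1): add. Components now {A,D} {B} {C} {E} {F} {G}
A C (2): add. Components now {A,C,D} {B} {E} {F} {G}
C G (3): add. Components now {A,C,D,G} {B} {E} {F}
D G (5): skip — D and G already connected.
C F (6): add. Components now {A,C,D,F,G} {B} {E}
B F (7): add. Components now {A,B,C,D,F,G} {E}
E G (8): add. Components now {A,B,C,D,E,F,G}
Every non-tree edge has weight strictly greater than the heaviest edge on the tree path between its endpoints, so the MST is unique.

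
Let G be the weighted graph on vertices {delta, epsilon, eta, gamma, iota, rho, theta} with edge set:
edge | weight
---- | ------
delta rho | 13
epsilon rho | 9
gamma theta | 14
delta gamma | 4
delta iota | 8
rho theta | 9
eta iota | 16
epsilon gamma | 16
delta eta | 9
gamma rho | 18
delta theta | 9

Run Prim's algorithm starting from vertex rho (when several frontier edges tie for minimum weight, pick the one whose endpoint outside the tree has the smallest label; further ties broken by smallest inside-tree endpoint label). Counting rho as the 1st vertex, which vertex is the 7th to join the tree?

eta

Prim, starting at rho.
Step 1: cheapest edge leaving the tree is epsilon rho (9); add epsilon.
Step 2: cheapest edge leaving the tree is rho theta (9); add theta.
Step 3: cheapest edge leaving the tree is delta theta (9); add delta.
Step 4: cheapest edge leaving the tree is delta gamma (4); add gamma.
Step 5: cheapest edge leaving the tree is delta iota (8); add iota.
Step 6: cheapest edge leaving the tree is delta eta (9); add eta.
Vertex order: rho, epsilon, theta, delta, gamma, iota, eta. The 7th vertex is eta.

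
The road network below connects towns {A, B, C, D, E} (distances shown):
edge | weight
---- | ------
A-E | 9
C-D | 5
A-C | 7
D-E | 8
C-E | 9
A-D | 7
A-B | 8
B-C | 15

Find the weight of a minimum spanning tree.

28

Grow the tree from E using Prim:
Step 1: cheapest edge leaving the tree is D-E (8); add D.
Step 2: cheapest edge leaving the tree is C-D (5); add C.
Step 3: cheapest edge leaving the tree is A-C (7); add A.
Step 4: cheapest edge leaving the tree is A-B (8); add B.
MST edges: D-E, C-D, A-C, A-B; total weight 8+5+7+8 = 28.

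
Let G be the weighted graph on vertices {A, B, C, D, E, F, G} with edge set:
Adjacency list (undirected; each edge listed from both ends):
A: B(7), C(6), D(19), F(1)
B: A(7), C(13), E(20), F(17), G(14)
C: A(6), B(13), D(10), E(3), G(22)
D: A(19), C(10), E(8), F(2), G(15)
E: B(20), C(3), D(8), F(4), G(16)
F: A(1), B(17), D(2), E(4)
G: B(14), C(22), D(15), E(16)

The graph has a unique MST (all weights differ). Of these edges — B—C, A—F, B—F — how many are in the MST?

1

Kruskal: consider edges lightest-first.
A—F (1): add — endpoints in different components.
D—F (2): add — endpoints in different components.
C—E (3): add — endpoints in different components.
E—F (4): add — endpoints in different components.
A—C (6): skip — A and C already connected.
A—B (7): add — endpoints in different components.
D—E (8): skip — D and E already connected.
C—D (10): skip — C and D already connected.
B—C (13): skip — B and C already connected.
B—G (14): add — endpoints in different components.
MST edge set: {A—F, D—F, C—E, E—F, A—B, B—G}.
Of the listed edges, {A—F} are in the MST → 1.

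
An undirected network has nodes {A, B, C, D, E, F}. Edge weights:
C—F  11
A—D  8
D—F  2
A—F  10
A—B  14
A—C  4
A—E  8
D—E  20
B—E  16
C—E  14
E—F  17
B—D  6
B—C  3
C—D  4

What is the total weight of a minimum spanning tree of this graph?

21

Kruskal: consider edges lightest-first.
D—F (2): add. Components now {A} {B} {C} {D,F} {E}
B—C (3): add. Components now {A} {B,C} {D,F} {E}
A—C (4): add. Components now {A,B,C} {D,F} {E}
C—D (4): add. Components now {A,B,C,D,F} {E}
B—D (6): skip — B and D already connected.
A—D (8): skip — A and D already connected.
A—E (8): add. Components now {A,B,C,D,E,F}
MST edges: D—F, B—C, A—C, C—D, A—E; total weight 2+3+4+4+8 = 21.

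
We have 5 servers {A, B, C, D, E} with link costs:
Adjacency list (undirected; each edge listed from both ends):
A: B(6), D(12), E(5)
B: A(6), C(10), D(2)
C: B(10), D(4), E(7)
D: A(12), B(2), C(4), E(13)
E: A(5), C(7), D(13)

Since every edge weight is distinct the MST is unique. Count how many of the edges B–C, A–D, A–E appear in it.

1

Kruskal: consider edges lightest-first.
B–D (2): add — endpoints in different components.
C–D (4): add — endpoints in different components.
A–E (5): add — endpoints in different components.
A–B (6): add — endpoints in different components.
MST edge set: {B–D, C–D, A–E, A–B}.
Of the listed edges, {A–E} are in the MST → 1.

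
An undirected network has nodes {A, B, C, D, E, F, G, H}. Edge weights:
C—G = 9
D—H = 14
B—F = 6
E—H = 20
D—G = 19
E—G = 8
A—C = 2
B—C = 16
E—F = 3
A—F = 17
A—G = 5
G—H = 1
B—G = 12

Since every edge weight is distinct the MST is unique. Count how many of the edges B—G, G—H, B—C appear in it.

Kruskal's algorithm — process edges by increasing weight (ties by edge label):
G—H (1): add — endpoints in different components.
A—C (2): add — endpoints in different components.
E—F (3): add — endpoints in different components.
A—G (5): add — endpoints in different components.
B—F (6): add — endpoints in different components.
E—G (8): add — endpoints in different components.
C—G (9): skip — C and G already connected.
B—G (12): skip — B and G already connected.
D—H (14): add — endpoints in different components.
MST edge set: {G—H, A—C, E—F, A—G, B—F, E—G, D—H}.
Of the listed edges, {G—H} are in the MST → 1.

1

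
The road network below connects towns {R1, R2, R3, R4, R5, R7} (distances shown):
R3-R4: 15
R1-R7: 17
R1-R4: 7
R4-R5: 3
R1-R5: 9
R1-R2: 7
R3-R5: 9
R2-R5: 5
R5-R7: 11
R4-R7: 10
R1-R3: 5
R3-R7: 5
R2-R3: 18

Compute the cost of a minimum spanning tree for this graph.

25

Sort edges by weight, then run Kruskal:
R4-R5 (3): add — endpoints in different components.
R1-R3 (5): add — endpoints in different components.
R2-R5 (5): add — endpoints in different components.
R3-R7 (5): add — endpoints in different components.
R1-R2 (7): add — endpoints in different components.
MST edges: R4-R5, R1-R3, R2-R5, R3-R7, R1-R2; total weight 3+5+5+5+7 = 25.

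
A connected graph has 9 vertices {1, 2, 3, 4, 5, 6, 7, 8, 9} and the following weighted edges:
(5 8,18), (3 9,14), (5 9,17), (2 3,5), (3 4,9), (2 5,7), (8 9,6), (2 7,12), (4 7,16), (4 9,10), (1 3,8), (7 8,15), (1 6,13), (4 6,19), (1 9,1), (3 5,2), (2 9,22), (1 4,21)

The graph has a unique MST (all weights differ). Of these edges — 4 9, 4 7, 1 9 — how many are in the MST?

Kruskal: consider edges lightest-first.
1 9 (1): add — endpoints in different components.
3 5 (2): add — endpoints in different components.
2 3 (5): add — endpoints in different components.
8 9 (6): add — endpoints in different components.
2 5 (7): skip — 2 and 5 already connected.
1 3 (8): add — endpoints in different components.
3 4 (9): add — endpoints in different components.
4 9 (10): skip — 4 and 9 already connected.
2 7 (12): add — endpoints in different components.
1 6 (13): add — endpoints in different components.
MST edge set: {1 9, 3 5, 2 3, 8 9, 1 3, 3 4, 2 7, 1 6}.
Of the listed edges, {1 9} are in the MST → 1.

1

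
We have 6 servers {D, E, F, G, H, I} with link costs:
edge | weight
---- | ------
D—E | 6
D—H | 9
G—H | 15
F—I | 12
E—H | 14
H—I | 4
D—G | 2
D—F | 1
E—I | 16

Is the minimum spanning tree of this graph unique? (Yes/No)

Kruskal: consider edges lightest-first.
D—F (1): add — endpoints in different components.
D—G (2): add — endpoints in different components.
H—I (4): add — endpoints in different components.
D—E (6): add — endpoints in different components.
D—H (9): add — endpoints in different components.
Every non-tree edge has weight strictly greater than the heaviest edge on the tree path between its endpoints, so the MST is unique.

Yes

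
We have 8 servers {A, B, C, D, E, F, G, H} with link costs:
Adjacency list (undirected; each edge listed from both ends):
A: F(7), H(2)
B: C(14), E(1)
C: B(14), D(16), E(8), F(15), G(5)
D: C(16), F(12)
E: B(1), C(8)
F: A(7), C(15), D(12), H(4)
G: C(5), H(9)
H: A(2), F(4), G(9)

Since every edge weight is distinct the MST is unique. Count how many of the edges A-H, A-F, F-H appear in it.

Sort edges by weight, then run Kruskal:
B-E (1): add — endpoints in different components.
A-H (2): add — endpoints in different components.
F-H (4): add — endpoints in different components.
C-G (5): add — endpoints in different components.
A-F (7): skip — A and F already connected.
C-E (8): add — endpoints in different components.
G-H (9): add — endpoints in different components.
D-F (12): add — endpoints in different components.
MST edge set: {B-E, A-H, F-H, C-G, C-E, G-H, D-F}.
Of the listed edges, {A-H, F-H} are in the MST → 2.

2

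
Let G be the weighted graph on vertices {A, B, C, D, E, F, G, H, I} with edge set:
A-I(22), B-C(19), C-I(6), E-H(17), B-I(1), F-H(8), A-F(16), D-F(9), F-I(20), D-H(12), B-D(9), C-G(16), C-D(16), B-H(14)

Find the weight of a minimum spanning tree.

82

Kruskal's algorithm — process edges by increasing weight (ties by edge label):
B-I (1): add — endpoints in different components.
C-I (6): add — endpoints in different components.
F-H (8): add — endpoints in different components.
B-D (9): add — endpoints in different components.
D-F (9): add — endpoints in different components.
D-H (12): skip — D and H already connected.
B-H (14): skip — B and H already connected.
A-F (16): add — endpoints in different components.
C-D (16): skip — C and D already connected.
C-G (16): add — endpoints in different components.
E-H (17): add — endpoints in different components.
MST edges: B-I, C-I, F-H, B-D, D-F, A-F, C-G, E-H; total weight 1+6+8+9+9+16+16+17 = 82.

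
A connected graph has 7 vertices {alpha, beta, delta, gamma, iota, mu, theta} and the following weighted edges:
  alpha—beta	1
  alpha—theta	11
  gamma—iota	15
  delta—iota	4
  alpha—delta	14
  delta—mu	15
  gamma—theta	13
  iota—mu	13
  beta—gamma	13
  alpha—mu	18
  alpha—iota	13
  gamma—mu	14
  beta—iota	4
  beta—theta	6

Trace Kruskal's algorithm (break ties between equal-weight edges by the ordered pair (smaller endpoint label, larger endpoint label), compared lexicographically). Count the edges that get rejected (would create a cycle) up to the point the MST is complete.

3

Sort edges by weight, then run Kruskal:
alpha—beta (1): add — endpoints in different components.
beta—iota (4): add — endpoints in different components.
delta—iota (4): add — endpoints in different components.
beta—theta (6): add — endpoints in different components.
alpha—theta (11): skip — alpha and theta already connected.
alpha—iota (13): skip — alpha and iota already connected.
beta—gamma (13): add — endpoints in different components.
gamma—theta (13): skip — gamma and theta already connected.
iota—mu (13): add — endpoints in different components.
Edges rejected before the tree was complete: 3.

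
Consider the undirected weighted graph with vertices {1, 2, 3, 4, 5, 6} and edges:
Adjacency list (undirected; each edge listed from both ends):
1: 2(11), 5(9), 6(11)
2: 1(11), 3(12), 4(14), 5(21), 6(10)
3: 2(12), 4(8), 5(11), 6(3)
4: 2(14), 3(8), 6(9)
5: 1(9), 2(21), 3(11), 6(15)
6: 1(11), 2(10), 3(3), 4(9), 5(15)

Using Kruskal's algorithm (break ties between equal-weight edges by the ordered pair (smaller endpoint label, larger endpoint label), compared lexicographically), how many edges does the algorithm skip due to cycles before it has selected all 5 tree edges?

1

Kruskal: consider edges lightest-first.
3—6 (3): add. Components now {1} {2} {3,6} {4} {5}
3—4 (8): add. Components now {1} {2} {3,4,6} {5}
1—5 (9): add. Components now {1,5} {2} {3,4,6}
4—6 (9): skip — 4 and 6 already connected.
2—6 (10): add. Components now {1,5} {2,3,4,6}
1—2 (11): add. Components now {1,2,3,4,5,6}
Edges rejected before the tree was complete: 1.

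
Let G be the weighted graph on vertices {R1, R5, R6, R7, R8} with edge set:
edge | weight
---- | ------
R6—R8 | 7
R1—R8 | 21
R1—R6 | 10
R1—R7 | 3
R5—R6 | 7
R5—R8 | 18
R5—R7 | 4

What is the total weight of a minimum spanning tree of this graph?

21

Grow the tree from R1 using Prim:
Step 1: cheapest edge leaving the tree is R1—R7 (3); add R7.
Step 2: cheapest edge leaving the tree is R5—R7 (4); add R5.
Step 3: cheapest edge leaving the tree is R5—R6 (7); add R6.
Step 4: cheapest edge leaving the tree is R6—R8 (7); add R8.
MST edges: R1—R7, R5—R7, R5—R6, R6—R8; total weight 3+4+7+7 = 21.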